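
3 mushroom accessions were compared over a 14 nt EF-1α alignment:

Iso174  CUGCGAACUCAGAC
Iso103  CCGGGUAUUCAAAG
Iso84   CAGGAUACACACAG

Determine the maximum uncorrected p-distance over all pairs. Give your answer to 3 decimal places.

Pairwise Hamming distances:
  Iso174 vs Iso103: 6
  Iso174 vs Iso84: 7
  Iso103 vs Iso84: 5
The largest is 7 mismatches, between Iso174 and Iso84; p = 7/14 = 0.500.

0.500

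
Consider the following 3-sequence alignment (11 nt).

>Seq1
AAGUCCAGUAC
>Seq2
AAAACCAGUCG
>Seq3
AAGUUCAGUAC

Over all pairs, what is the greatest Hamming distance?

5

Pairwise Hamming distances:
  Seq1 vs Seq2: 4
  Seq1 vs Seq3: 1
  Seq2 vs Seq3: 5
The largest is 5, between Seq2 and Seq3.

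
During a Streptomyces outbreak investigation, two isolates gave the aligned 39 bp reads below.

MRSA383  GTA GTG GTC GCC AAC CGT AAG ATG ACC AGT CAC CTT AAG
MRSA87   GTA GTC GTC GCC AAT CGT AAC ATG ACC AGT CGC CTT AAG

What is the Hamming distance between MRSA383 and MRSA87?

4

Mismatches occur at site 6 (G↔C), site 15 (C↔T), site 21 (G↔C), site 32 (A↔G).
That gives 4 mismatches out of 39 aligned sites, so the Hamming distance is 4.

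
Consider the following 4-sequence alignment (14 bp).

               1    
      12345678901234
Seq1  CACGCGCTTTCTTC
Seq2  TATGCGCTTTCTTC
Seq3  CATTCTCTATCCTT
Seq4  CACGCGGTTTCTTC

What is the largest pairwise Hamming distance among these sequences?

Pairwise Hamming distances:
  Seq1 vs Seq2: 2
  Seq1 vs Seq3: 6
  Seq1 vs Seq4: 1
  Seq2 vs Seq3: 6
  Seq2 vs Seq4: 3
  Seq3 vs Seq4: 7
The largest is 7, between Seq3 and Seq4.

7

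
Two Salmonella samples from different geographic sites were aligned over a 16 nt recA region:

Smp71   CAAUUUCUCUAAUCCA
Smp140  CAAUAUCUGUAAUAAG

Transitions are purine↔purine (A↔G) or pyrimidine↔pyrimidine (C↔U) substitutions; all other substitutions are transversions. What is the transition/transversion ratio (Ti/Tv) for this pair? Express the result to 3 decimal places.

Differing sites — 5:U/A (Tv); 9:C/G (Tv); 14:C/A (Tv); 15:C/A (Tv); 16:A/G (Ti).
Of the 5 differences, 1 transition and 4 transversions, so Ti/Tv = 1/4 = 0.250.

0.250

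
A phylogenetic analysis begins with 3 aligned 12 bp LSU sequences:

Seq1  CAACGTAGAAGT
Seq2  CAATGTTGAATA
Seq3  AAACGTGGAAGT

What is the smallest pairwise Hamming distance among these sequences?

2

Pairwise Hamming distances:
  Seq1 vs Seq2: 4
  Seq1 vs Seq3: 2
  Seq2 vs Seq3: 5
The smallest is 2, between Seq1 and Seq3.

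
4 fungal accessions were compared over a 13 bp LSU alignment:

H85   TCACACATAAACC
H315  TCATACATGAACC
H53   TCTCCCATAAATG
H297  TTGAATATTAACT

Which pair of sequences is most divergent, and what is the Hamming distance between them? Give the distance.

Pairwise Hamming distances:
  H85 vs H315: 2
  H85 vs H53: 4
  H85 vs H297: 6
  H315 vs H53: 6
  H315 vs H297: 6
  H53 vs H297: 8
The largest is 8, between H53 and H297.

8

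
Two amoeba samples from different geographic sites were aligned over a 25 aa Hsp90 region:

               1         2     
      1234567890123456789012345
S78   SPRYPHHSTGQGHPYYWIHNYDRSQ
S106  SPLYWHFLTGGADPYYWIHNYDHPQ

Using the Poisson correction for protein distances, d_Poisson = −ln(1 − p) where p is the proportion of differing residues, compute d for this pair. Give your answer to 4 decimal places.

Mismatches occur at site 3 (R/L), site 5 (P/W), site 7 (H/F), site 8 (S/L), site 11 (Q/G), site 12 (G/A), site 13 (H/D), site 23 (R/H), site 24 (S/P).
p = 9/25 = 0.360000.
d = −ln(1 − 0.360000) = −ln(0.640000) = 0.4463.

0.4463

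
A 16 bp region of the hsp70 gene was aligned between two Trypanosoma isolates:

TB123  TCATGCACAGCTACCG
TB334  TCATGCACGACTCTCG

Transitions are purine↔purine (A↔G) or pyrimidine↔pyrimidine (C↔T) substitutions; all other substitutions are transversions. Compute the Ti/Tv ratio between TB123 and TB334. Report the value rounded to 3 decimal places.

Mismatches occur at site 9 (A→G, transition), site 10 (G→A, transition), site 13 (A→C, transversion), site 14 (C→T, transition).
Of the 4 differences, 3 transitions and 1 transversion, so Ti/Tv = 3/1 = 3.000.

3.000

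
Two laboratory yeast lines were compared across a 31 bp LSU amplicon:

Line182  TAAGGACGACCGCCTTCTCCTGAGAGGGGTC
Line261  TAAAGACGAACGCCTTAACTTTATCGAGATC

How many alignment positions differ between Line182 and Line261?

10

Differing sites — 4:G/A; 10:C/A; 17:C/A; 18:T/A; 20:C/T; 22:G/T; 24:G/T; 25:A/C; 27:G/A; 29:G/A.
That gives 10 mismatches out of 31 aligned sites, so the Hamming distance is 10.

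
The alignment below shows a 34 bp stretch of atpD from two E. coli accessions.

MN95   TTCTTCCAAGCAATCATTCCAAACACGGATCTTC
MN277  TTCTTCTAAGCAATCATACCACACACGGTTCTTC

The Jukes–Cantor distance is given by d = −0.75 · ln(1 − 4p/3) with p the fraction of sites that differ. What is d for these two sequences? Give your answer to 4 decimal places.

0.1280

Mismatches occur at site 7 (C/T), site 18 (T/A), site 22 (A/C), site 29 (A/T).
p = 4/34 = 0.117647.
d = −0.75 · ln(1 − (4/3)·0.117647) = −0.75 · ln(0.843137) = −0.75 · (-0.170626) = 0.1280.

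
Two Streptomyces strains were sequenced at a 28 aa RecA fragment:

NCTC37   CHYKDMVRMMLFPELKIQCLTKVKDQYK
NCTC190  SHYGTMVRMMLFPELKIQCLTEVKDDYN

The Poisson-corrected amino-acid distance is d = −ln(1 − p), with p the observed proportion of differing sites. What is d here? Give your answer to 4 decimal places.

Mismatches occur at site 1 (C↔S), site 4 (K↔G), site 5 (D↔T), site 22 (K↔E), site 26 (Q↔D), site 28 (K↔N).
p = 6/28 = 0.214286.
d = −ln(1 − 0.214286) = −ln(0.785714) = 0.2412.

0.2412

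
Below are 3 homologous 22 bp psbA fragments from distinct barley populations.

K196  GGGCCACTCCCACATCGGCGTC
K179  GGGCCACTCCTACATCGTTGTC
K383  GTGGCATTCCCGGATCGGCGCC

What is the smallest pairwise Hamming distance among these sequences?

Pairwise Hamming distances:
  K196 vs K179: 3
  K196 vs K383: 6
  K179 vs K383: 9
The smallest is 3, between K196 and K179.

3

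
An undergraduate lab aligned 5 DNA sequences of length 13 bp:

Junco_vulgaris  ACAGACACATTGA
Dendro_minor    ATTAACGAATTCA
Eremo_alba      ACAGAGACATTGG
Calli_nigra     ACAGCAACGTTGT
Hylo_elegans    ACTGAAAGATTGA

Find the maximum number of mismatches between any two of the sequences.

Pairwise Hamming distances:
  Junco_vulgaris vs Dendro_minor: 6
  Junco_vulgaris vs Eremo_alba: 2
  Junco_vulgaris vs Calli_nigra: 4
  Junco_vulgaris vs Hylo_elegans: 3
  Dendro_minor vs Eremo_alba: 8
  Dendro_minor vs Calli_nigra: 10
  Dendro_minor vs Hylo_elegans: 6
  Eremo_alba vs Calli_nigra: 4
  Eremo_alba vs Hylo_elegans: 4
  Calli_nigra vs Hylo_elegans: 5
The largest is 10, between Dendro_minor and Calli_nigra.

10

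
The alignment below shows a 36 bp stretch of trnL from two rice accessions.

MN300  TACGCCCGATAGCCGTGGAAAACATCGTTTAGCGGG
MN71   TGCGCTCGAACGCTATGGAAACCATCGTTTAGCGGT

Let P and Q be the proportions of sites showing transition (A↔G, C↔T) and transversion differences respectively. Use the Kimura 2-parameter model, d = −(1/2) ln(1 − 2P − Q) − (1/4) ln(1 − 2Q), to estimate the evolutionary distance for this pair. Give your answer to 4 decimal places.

Mismatches occur at site 2 (A↔G, transition), site 6 (C↔T, transition), site 10 (T↔A, transversion), site 11 (A↔C, transversion), site 14 (C↔T, transition), site 15 (G↔A, transition), site 22 (A↔C, transversion), site 36 (G↔T, transversion).
Of the 8 differences, 4 transitions and 4 transversions over 36 sites: P = 4/36 = 0.111111, Q = 4/36 = 0.111111.
d = −0.5·ln(0.666667) − 0.25·ln(0.777778) = −0.5·(-0.405465) − 0.25·(-0.251314) = 0.2656.

0.2656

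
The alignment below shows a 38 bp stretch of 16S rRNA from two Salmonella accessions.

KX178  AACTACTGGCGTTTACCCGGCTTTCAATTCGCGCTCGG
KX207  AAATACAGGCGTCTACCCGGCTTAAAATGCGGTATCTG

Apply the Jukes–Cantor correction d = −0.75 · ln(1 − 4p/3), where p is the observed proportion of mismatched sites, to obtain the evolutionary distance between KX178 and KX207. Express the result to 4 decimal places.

Differing sites — 3:C/A; 7:T/A; 13:T/C; 24:T/A; 25:C/A; 29:T/G; 32:C/G; 33:G/T; 34:C/A; 37:G/T.
p = 10/38 = 0.263158.
d = −0.75 · ln(1 − (4/3)·0.263158) = −0.75 · ln(0.649123) = −0.75 · (-0.432133) = 0.3241.

0.3241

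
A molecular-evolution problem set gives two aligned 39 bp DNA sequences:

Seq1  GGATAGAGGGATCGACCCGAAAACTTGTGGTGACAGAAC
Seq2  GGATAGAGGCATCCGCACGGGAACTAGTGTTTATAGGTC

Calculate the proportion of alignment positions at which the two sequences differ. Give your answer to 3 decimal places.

The sequences differ at positions 10 (G/C), 14 (G/C), 15 (A/G), 17 (C/A), 20 (A/G), 21 (A/G), 26 (T/A), 30 (G/T), 32 (G/T), 34 (C/T), 37 (A/G), 38 (A/T).
There are 12 differences over 39 sites, so p = 12/39 = 0.308.

0.308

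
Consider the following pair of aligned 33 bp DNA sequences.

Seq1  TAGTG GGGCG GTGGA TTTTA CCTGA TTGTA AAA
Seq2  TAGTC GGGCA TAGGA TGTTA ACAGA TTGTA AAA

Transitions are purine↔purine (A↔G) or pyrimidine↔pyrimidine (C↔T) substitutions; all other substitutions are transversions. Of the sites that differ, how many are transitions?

1

Mismatches occur at site 5 (G→C, transversion), site 10 (G→A, transition), site 11 (G→T, transversion), site 12 (T→A, transversion), site 17 (T→G, transversion), site 21 (C→A, transversion), site 23 (T→A, transversion).
Of the 7 differences, 1 transition and 6 transversions, so the answer is 1.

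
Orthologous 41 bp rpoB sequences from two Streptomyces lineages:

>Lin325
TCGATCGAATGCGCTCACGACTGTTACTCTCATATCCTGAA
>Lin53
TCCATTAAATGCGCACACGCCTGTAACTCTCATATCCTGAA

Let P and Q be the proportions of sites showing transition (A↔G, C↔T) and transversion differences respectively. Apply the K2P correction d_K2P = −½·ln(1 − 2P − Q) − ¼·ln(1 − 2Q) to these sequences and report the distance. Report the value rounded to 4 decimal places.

Mismatches occur at site 3 (G↔C, transversion), site 6 (C↔T, transition), site 7 (G↔A, transition), site 15 (T↔A, transversion), site 20 (A↔C, transversion), site 25 (T↔A, transversion).
Of the 6 differences, 2 transitions and 4 transversions over 41 sites: P = 2/41 = 0.048780, Q = 4/41 = 0.097561.
d = −0.5·ln(0.804879) − 0.25·ln(0.804878) = −0.5·(-0.217063) − 0.25·(-0.217065) = 0.1628.

0.1628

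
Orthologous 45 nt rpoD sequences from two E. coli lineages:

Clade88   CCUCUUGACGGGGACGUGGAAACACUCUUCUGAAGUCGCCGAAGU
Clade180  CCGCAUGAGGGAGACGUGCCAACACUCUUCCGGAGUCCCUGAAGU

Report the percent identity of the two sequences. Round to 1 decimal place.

Differing sites — 3:U/G; 5:U/A; 9:C/G; 12:G/A; 19:G/C; 20:A/C; 31:U/C; 33:A/G; 38:G/C; 40:C/U.
35 of the 45 sites match, so the percent identity is 35/45 × 100 = 77.8%.

77.8%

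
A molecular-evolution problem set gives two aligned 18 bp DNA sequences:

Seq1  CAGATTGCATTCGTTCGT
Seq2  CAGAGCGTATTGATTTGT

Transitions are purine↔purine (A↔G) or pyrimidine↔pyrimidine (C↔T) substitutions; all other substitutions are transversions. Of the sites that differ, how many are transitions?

Differing sites — 5:T/G (Tv); 6:T/C (Ti); 8:C/T (Ti); 12:C/G (Tv); 13:G/A (Ti); 16:C/T (Ti).
Of the 6 differences, 4 transitions and 2 transversions, so the answer is 4.

4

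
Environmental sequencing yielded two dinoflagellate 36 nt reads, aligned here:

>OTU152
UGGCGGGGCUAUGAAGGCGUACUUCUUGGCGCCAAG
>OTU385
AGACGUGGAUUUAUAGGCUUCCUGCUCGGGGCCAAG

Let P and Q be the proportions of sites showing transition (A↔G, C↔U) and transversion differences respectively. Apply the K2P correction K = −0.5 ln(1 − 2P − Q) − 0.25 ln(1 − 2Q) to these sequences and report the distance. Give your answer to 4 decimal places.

Differing sites — 1:U/A (Tv); 3:G/A (Ti); 6:G/U (Tv); 9:C/A (Tv); 11:A/U (Tv); 13:G/A (Ti); 14:A/U (Tv); 19:G/U (Tv); 21:A/C (Tv); 24:U/G (Tv); 27:U/C (Ti); 30:C/G (Tv).
Of the 12 differences, 3 transitions and 9 transversions over 36 sites: P = 3/36 = 0.083333, Q = 9/36 = 0.250000.
d = −0.5·ln(0.583334) − 0.25·ln(0.500000) = −0.5·(-0.538995) − 0.25·(-0.693147) = 0.4428.

0.4428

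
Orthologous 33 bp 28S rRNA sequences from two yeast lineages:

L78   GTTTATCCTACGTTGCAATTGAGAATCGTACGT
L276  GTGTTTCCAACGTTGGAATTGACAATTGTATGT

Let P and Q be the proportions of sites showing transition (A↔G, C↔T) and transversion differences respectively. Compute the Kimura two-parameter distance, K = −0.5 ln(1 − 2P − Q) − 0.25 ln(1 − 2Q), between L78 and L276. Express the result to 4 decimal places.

0.2495

Differing sites — 3:T/G (Tv); 5:A/T (Tv); 9:T/A (Tv); 16:C/G (Tv); 23:G/C (Tv); 27:C/T (Ti); 31:C/T (Ti).
Of the 7 differences, 2 transitions and 5 transversions over 33 sites: P = 2/33 = 0.060606, Q = 5/33 = 0.151515.
d = −0.5·ln(0.727273) − 0.25·ln(0.696970) = −0.5·(-0.318453) − 0.25·(-0.361013) = 0.2495.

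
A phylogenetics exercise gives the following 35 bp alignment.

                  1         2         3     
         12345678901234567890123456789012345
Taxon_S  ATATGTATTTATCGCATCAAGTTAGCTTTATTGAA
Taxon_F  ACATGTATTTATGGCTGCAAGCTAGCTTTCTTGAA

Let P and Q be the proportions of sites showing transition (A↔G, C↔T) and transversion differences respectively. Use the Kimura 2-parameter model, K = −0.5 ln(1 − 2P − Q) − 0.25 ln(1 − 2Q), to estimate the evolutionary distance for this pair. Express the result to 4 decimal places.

Mismatches occur at site 2 (T→C, transition), site 13 (C→G, transversion), site 16 (A→T, transversion), site 17 (T→G, transversion), site 22 (T→C, transition), site 30 (A→C, transversion).
Of the 6 differences, 2 transitions and 4 transversions over 35 sites: P = 2/35 = 0.057143, Q = 4/35 = 0.114286.
d = −0.5·ln(0.771428) − 0.25·ln(0.771428) = −0.5·(-0.259512) − 0.25·(-0.259512) = 0.1946.

0.1946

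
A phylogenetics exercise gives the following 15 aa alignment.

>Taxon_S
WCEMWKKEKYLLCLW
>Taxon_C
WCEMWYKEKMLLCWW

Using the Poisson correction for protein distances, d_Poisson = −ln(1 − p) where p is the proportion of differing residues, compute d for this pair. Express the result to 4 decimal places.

Mismatches occur at site 6 (K/Y), site 10 (Y/M), site 14 (L/W).
p = 3/15 = 0.200000.
d = −ln(1 − 0.200000) = −ln(0.800000) = 0.2231.

0.2231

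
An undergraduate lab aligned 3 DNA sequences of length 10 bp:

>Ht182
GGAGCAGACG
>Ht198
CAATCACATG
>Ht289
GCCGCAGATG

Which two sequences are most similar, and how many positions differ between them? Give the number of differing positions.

3

Pairwise Hamming distances:
  Ht182 vs Ht198: 5
  Ht182 vs Ht289: 3
  Ht198 vs Ht289: 5
The smallest is 3, between Ht182 and Ht289.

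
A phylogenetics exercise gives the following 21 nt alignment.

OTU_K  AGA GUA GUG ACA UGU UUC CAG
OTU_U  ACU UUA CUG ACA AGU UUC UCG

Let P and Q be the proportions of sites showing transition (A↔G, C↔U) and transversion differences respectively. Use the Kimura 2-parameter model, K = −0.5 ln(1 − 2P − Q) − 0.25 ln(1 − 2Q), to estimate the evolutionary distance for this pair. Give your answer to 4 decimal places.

Mismatches occur at site 2 (G→C, transversion), site 3 (A→U, transversion), site 4 (G→U, transversion), site 7 (G→C, transversion), site 13 (U→A, transversion), site 19 (C→U, transition), site 20 (A→C, transversion).
Of the 7 differences, 1 transition and 6 transversions over 21 sites: P = 1/21 = 0.047619, Q = 6/21 = 0.285714.
d = −0.5·ln(0.619048) − 0.25·ln(0.428572) = −0.5·(-0.479572) − 0.25·(-0.847297) = 0.4516.

0.4516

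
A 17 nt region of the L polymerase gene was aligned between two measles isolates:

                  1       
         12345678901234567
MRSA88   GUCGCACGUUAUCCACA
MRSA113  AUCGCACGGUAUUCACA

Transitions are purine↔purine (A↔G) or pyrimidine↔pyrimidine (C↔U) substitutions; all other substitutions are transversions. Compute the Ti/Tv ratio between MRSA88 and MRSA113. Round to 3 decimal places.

The sequences differ at positions 1 (G/A, transition), 9 (U/G, transversion), 13 (C/U, transition).
Of the 3 differences, 2 transitions and 1 transversion, so Ti/Tv = 2/1 = 2.000.

2.000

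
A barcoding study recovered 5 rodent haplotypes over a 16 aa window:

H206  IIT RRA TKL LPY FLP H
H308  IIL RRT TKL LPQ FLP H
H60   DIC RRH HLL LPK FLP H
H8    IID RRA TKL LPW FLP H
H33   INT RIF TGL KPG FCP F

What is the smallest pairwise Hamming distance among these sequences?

2

Pairwise Hamming distances:
  H206 vs H308: 3
  H206 vs H60: 6
  H206 vs H8: 2
  H206 vs H33: 8
  H308 vs H60: 6
  H308 vs H8: 3
  H308 vs H33: 9
  H60 vs H8: 6
  H60 vs H33: 11
  H8 vs H33: 9
The smallest is 2, between H206 and H8.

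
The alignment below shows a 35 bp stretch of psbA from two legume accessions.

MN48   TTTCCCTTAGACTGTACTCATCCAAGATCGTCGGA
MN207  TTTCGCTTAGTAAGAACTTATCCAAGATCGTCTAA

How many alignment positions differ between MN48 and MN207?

The sequences differ at positions 5 (C/G), 11 (A/T), 12 (C/A), 13 (T/A), 15 (T/A), 19 (C/T), 33 (G/T), 34 (G/A).
That gives 8 mismatches out of 35 aligned sites, so the Hamming distance is 8.

8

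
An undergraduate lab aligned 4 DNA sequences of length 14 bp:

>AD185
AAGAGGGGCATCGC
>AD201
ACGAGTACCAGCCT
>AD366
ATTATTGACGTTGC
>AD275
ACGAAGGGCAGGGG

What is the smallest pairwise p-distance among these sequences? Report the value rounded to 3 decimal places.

Pairwise Hamming distances:
  AD185 vs AD201: 7
  AD185 vs AD366: 7
  AD185 vs AD275: 5
  AD201 vs AD366: 10
  AD201 vs AD275: 7
  AD366 vs AD275: 9
The smallest is 5 mismatches, between AD185 and AD275; p = 5/14 = 0.357.

0.357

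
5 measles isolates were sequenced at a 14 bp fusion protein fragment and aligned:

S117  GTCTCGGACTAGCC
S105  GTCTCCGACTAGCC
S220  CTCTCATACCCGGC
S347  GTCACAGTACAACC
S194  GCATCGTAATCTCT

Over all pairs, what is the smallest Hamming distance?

1

Pairwise Hamming distances:
  S117 vs S105: 1
  S117 vs S220: 6
  S117 vs S347: 6
  S117 vs S194: 7
  S105 vs S220: 6
  S105 vs S347: 6
  S105 vs S194: 8
  S220 vs S347: 8
  S220 vs S194: 9
  S347 vs S194: 10
The smallest is 1, between S117 and S105.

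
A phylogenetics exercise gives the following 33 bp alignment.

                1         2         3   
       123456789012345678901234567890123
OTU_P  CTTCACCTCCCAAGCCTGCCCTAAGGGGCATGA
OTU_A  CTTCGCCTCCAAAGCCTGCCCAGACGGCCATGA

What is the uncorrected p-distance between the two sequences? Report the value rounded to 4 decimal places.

0.1818

Mismatches occur at site 5 (A/G), site 11 (C/A), site 22 (T/A), site 23 (A/G), site 25 (G/C), site 28 (G/C).
There are 6 differences over 33 sites, so p = 6/33 = 0.1818.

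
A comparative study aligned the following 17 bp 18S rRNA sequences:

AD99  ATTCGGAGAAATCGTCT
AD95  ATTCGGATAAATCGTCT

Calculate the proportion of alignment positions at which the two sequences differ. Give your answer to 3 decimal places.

The sequences differ at position 8 (G/T).
There are 1 differences over 17 sites, so p = 1/17 = 0.059.

0.059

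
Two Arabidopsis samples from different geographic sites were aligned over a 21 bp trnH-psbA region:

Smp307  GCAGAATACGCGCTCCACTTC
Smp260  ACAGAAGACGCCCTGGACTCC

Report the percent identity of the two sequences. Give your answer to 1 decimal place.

Differing sites — 1:G/A; 7:T/G; 12:G/C; 15:C/G; 16:C/G; 20:T/C.
15 of the 21 sites match, so the percent identity is 15/21 × 100 = 71.4%.

71.4%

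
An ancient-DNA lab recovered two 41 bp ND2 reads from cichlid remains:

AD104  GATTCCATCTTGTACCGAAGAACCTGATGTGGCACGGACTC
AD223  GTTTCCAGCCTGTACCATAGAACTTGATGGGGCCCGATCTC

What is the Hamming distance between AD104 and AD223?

Mismatches occur at site 2 (A→T), site 8 (T→G), site 10 (T→C), site 17 (G→A), site 18 (A→T), site 24 (C→T), site 30 (T→G), site 34 (A→C), site 37 (G→A), site 38 (A→T).
That gives 10 mismatches out of 41 aligned sites, so the Hamming distance is 10.

10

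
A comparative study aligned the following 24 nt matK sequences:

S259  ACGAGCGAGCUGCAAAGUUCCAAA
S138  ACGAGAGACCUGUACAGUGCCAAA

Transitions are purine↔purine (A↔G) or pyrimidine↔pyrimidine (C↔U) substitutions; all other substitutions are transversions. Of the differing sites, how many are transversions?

4

Mismatches occur at site 6 (C↔A, transversion), site 9 (G↔C, transversion), site 13 (C↔U, transition), site 15 (A↔C, transversion), site 19 (U↔G, transversion).
Of the 5 differences, 1 transition and 4 transversions, so the answer is 4.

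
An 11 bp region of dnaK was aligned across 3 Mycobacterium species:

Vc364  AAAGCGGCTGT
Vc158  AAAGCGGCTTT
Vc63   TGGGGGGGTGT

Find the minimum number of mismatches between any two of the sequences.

Pairwise Hamming distances:
  Vc364 vs Vc158: 1
  Vc364 vs Vc63: 5
  Vc158 vs Vc63: 6
The smallest is 1, between Vc364 and Vc158.

1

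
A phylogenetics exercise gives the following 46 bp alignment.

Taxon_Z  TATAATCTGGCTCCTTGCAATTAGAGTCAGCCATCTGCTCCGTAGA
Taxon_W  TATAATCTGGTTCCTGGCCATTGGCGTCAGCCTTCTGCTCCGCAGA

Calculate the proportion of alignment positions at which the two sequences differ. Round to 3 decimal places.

Differing sites — 11:C/T; 16:T/G; 19:A/C; 23:A/G; 25:A/C; 33:A/T; 43:T/C.
There are 7 differences over 46 sites, so p = 7/46 = 0.152.

0.152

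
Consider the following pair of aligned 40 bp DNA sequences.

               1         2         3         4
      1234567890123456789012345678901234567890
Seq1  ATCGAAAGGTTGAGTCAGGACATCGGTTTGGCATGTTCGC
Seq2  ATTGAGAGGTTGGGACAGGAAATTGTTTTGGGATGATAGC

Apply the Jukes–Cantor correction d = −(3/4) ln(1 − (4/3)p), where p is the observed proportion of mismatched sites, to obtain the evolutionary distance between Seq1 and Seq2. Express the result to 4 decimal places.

0.3041

Mismatches occur at site 3 (C→T), site 6 (A→G), site 13 (A→G), site 15 (T→A), site 21 (C→A), site 24 (C→T), site 26 (G→T), site 32 (C→G), site 36 (T→A), site 38 (C→A).
p = 10/40 = 0.250000.
d = −0.75 · ln(1 − (4/3)·0.250000) = −0.75 · ln(0.666667) = −0.75 · (-0.405465) = 0.3041.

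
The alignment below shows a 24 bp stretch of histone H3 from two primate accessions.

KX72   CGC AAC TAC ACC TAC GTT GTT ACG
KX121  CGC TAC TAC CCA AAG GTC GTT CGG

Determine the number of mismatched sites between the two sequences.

The sequences differ at positions 4 (A/T), 10 (A/C), 12 (C/A), 13 (T/A), 15 (C/G), 18 (T/C), 22 (A/C), 23 (C/G).
That gives 8 mismatches out of 24 aligned sites, so the Hamming distance is 8.

8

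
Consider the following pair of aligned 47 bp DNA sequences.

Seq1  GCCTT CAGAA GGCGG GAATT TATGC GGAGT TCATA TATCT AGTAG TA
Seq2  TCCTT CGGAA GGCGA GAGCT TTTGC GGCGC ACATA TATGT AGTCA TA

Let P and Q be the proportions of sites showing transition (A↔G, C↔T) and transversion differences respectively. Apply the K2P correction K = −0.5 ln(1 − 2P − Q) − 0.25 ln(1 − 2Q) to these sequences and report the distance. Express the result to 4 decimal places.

0.3151

The sequences differ at positions 1 (G/T, transversion), 7 (A/G, transition), 15 (G/A, transition), 18 (A/G, transition), 19 (T/C, transition), 22 (A/T, transversion), 28 (A/C, transversion), 30 (T/C, transition), 31 (T/A, transversion), 39 (C/G, transversion), 44 (A/C, transversion), 45 (G/A, transition).
Of the 12 differences, 6 transitions and 6 transversions over 47 sites: P = 6/47 = 0.127660, Q = 6/47 = 0.127660.
d = −0.5·ln(0.617020) − 0.25·ln(0.744680) = −0.5·(-0.482854) − 0.25·(-0.294801) = 0.3151.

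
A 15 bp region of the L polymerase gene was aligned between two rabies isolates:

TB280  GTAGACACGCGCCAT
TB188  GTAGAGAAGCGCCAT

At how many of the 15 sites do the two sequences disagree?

2

Differing sites — 6:C/G; 8:C/A.
That gives 2 mismatches out of 15 aligned sites, so the Hamming distance is 2.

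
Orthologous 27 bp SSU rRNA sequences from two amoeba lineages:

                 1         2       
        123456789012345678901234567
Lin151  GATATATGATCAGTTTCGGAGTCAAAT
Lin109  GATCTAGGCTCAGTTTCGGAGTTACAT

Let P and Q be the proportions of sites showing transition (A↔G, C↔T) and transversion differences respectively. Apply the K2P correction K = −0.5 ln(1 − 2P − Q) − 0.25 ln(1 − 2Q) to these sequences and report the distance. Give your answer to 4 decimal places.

Differing sites — 4:A/C (Tv); 7:T/G (Tv); 9:A/C (Tv); 23:C/T (Ti); 25:A/C (Tv).
Of the 5 differences, 1 transition and 4 transversions over 27 sites: P = 1/27 = 0.037037, Q = 4/27 = 0.148148.
d = −0.5·ln(0.777778) − 0.25·ln(0.703704) = −0.5·(-0.251314) − 0.25·(-0.351397) = 0.2135.

0.2135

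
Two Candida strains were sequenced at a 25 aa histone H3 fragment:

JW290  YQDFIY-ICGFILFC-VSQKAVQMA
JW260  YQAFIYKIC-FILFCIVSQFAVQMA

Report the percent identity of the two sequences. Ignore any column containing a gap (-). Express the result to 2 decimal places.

Excluding the 3 gap columns leaves 22 comparable sites.
The sequences differ at positions 3 (D/A), 20 (K/F).
20 of the 22 comparable sites match, so the percent identity is 20/22 × 100 = 90.91%.

90.91%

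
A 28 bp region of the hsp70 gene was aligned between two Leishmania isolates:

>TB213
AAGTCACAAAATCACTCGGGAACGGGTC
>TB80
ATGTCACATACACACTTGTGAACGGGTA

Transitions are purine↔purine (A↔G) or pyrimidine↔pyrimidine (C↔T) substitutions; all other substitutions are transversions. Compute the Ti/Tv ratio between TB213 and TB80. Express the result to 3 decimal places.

0.167

Mismatches occur at site 2 (A↔T, transversion), site 9 (A↔T, transversion), site 11 (A↔C, transversion), site 12 (T↔A, transversion), site 17 (C↔T, transition), site 19 (G↔T, transversion), site 28 (C↔A, transversion).
Of the 7 differences, 1 transition and 6 transversions, so Ti/Tv = 1/6 = 0.167.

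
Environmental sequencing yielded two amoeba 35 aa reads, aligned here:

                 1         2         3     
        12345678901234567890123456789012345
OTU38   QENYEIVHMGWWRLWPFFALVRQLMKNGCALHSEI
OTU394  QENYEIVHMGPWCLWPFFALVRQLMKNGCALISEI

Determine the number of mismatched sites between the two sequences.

Differing sites — 11:W/P; 13:R/C; 32:H/I.
That gives 3 mismatches out of 35 aligned sites, so the Hamming distance is 3.

3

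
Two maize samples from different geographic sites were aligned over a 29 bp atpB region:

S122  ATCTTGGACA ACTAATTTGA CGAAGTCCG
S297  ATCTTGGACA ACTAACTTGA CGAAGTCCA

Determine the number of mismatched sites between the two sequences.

2

The sequences differ at positions 16 (T/C), 29 (G/A).
That gives 2 mismatches out of 29 aligned sites, so the Hamming distance is 2.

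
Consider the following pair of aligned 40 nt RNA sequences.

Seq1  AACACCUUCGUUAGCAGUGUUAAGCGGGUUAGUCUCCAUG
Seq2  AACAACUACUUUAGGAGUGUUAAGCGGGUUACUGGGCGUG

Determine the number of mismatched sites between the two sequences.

9

The sequences differ at positions 5 (C/A), 8 (U/A), 10 (G/U), 15 (C/G), 32 (G/C), 34 (C/G), 35 (U/G), 36 (C/G), 38 (A/G).
That gives 9 mismatches out of 40 aligned sites, so the Hamming distance is 9.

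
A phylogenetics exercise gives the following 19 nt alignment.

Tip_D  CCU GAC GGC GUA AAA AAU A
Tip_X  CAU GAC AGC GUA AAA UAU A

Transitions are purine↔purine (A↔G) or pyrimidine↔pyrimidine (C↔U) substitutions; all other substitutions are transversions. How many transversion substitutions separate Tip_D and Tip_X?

2

Differing sites — 2:C/A (Tv); 7:G/A (Ti); 16:A/U (Tv).
Of the 3 differences, 1 transition and 2 transversions, so the answer is 2.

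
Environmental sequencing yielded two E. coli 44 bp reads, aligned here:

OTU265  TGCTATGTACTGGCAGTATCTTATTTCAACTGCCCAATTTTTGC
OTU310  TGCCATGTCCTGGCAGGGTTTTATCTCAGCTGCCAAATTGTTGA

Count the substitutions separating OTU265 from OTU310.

10

Differing sites — 4:T/C; 9:A/C; 17:T/G; 18:A/G; 20:C/T; 25:T/C; 29:A/G; 35:C/A; 40:T/G; 44:C/A.
That gives 10 mismatches out of 44 aligned sites, so the Hamming distance is 10.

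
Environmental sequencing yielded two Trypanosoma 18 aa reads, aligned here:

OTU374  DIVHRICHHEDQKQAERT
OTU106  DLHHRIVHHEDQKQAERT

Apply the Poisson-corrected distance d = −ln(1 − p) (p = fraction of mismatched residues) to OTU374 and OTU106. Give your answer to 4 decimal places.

0.1823

Mismatches occur at site 2 (I/L), site 3 (V/H), site 7 (C/V).
p = 3/18 = 0.166667.
d = −ln(1 − 0.166667) = −ln(0.833333) = 0.1823.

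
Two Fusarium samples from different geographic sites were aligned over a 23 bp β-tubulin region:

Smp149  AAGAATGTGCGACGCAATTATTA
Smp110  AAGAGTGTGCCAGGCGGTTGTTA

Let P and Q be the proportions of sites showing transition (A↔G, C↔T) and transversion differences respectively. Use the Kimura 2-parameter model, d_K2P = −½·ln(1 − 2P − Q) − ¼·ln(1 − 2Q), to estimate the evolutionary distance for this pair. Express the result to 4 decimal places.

The sequences differ at positions 5 (A/G, transition), 11 (G/C, transversion), 13 (C/G, transversion), 16 (A/G, transition), 17 (A/G, transition), 20 (A/G, transition).
Of the 6 differences, 4 transitions and 2 transversions over 23 sites: P = 4/23 = 0.173913, Q = 2/23 = 0.086957.
d = −0.5·ln(0.565217) − 0.25·ln(0.826086) = −0.5·(-0.570546) − 0.25·(-0.191056) = 0.3330.

0.3330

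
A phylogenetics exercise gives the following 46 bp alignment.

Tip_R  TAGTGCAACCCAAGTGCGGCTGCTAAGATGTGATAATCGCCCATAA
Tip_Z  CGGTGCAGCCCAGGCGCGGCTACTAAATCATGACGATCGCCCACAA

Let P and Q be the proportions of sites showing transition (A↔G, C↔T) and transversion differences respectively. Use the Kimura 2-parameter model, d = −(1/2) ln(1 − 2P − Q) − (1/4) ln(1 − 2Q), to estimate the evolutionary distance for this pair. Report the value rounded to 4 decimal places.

0.4032

The sequences differ at positions 1 (T/C, transition), 2 (A/G, transition), 8 (A/G, transition), 13 (A/G, transition), 15 (T/C, transition), 22 (G/A, transition), 27 (G/A, transition), 28 (A/T, transversion), 29 (T/C, transition), 30 (G/A, transition), 34 (T/C, transition), 35 (A/G, transition), 44 (T/C, transition).
Of the 13 differences, 12 transitions and 1 transversion over 46 sites: P = 12/46 = 0.260870, Q = 1/46 = 0.021739.
d = −0.5·ln(0.456521) − 0.25·ln(0.956522) = −0.5·(-0.784121) − 0.25·(-0.044451) = 0.4032.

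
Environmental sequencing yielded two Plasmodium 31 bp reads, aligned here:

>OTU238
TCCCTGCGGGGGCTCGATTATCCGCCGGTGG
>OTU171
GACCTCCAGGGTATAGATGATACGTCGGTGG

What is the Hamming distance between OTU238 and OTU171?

The sequences differ at positions 1 (T/G), 2 (C/A), 6 (G/C), 8 (G/A), 12 (G/T), 13 (C/A), 15 (C/A), 19 (T/G), 22 (C/A), 25 (C/T).
That gives 10 mismatches out of 31 aligned sites, so the Hamming distance is 10.

10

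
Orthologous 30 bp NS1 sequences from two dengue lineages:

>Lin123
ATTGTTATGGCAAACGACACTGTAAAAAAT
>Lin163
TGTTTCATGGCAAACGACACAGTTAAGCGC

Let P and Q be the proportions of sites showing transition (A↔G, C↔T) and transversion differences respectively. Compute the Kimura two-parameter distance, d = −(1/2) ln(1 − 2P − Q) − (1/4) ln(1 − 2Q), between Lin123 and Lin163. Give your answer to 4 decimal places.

0.4420

Mismatches occur at site 1 (A/T, transversion), site 2 (T/G, transversion), site 4 (G/T, transversion), site 6 (T/C, transition), site 21 (T/A, transversion), site 24 (A/T, transversion), site 27 (A/G, transition), site 28 (A/C, transversion), site 29 (A/G, transition), site 30 (T/C, transition).
Of the 10 differences, 4 transitions and 6 transversions over 30 sites: P = 4/30 = 0.133333, Q = 6/30 = 0.200000.
d = −0.5·ln(0.533334) − 0.25·ln(0.600000) = −0.5·(-0.628607) − 0.25·(-0.510826) = 0.4420.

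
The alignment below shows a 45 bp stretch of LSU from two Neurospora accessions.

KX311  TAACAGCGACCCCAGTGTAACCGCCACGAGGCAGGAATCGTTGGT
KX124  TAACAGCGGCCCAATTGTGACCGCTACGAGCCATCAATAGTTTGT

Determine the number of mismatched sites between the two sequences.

10

Mismatches occur at site 9 (A/G), site 13 (C/A), site 15 (G/T), site 19 (A/G), site 25 (C/T), site 31 (G/C), site 34 (G/T), site 35 (G/C), site 39 (C/A), site 43 (G/T).
That gives 10 mismatches out of 45 aligned sites, so the Hamming distance is 10.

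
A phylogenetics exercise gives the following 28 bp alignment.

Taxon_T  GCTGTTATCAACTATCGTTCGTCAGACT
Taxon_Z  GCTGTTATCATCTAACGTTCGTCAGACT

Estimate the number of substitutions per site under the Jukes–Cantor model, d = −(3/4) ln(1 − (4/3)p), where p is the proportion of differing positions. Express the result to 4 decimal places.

The sequences differ at positions 11 (A/T), 15 (T/A).
p = 2/28 = 0.071429.
d = −0.75 · ln(1 − (4/3)·0.071429) = −0.75 · ln(0.904761) = −0.75 · (-0.100084) = 0.0751.

0.0751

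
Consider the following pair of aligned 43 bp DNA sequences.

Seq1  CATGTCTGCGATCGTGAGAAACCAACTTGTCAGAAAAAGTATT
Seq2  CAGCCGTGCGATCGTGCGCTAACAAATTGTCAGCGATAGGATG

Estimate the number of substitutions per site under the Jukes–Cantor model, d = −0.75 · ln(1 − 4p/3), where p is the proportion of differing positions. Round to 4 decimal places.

0.4270

Mismatches occur at site 3 (T/G), site 4 (G/C), site 5 (T/C), site 6 (C/G), site 17 (A/C), site 19 (A/C), site 20 (A/T), site 22 (C/A), site 26 (C/A), site 34 (A/C), site 35 (A/G), site 37 (A/T), site 40 (T/G), site 43 (T/G).
p = 14/43 = 0.325581.
d = −0.75 · ln(1 − (4/3)·0.325581) = −0.75 · ln(0.565892) = −0.75 · (-0.569352) = 0.4270.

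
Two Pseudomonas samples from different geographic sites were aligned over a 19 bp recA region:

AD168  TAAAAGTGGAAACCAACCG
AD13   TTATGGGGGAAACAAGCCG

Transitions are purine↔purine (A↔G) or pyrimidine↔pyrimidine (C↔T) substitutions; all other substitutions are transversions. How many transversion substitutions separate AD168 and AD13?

The sequences differ at positions 2 (A/T, transversion), 4 (A/T, transversion), 5 (A/G, transition), 7 (T/G, transversion), 14 (C/A, transversion), 16 (A/G, transition).
Of the 6 differences, 2 transitions and 4 transversions, so the answer is 4.

4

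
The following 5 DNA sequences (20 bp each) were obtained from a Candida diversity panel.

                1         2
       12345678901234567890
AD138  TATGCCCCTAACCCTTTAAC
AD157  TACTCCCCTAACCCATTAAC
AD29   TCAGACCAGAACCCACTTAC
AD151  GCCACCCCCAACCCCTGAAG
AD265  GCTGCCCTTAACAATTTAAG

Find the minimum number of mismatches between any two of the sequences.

Pairwise Hamming distances:
  AD138 vs AD157: 3
  AD138 vs AD29: 8
  AD138 vs AD151: 8
  AD138 vs AD265: 6
  AD157 vs AD29: 8
  AD157 vs AD151: 7
  AD157 vs AD265: 9
  AD29 vs AD151: 11
  AD29 vs AD265: 11
  AD151 vs AD265: 8
The smallest is 3, between AD138 and AD157.

3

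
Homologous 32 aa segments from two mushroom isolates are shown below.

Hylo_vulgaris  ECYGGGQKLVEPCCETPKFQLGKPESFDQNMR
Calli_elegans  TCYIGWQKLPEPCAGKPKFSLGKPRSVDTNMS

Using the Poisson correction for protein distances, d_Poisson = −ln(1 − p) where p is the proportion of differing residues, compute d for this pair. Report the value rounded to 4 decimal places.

0.4700

Differing sites — 1:E/T; 4:G/I; 6:G/W; 10:V/P; 14:C/A; 15:E/G; 16:T/K; 20:Q/S; 25:E/R; 27:F/V; 29:Q/T; 32:R/S.
p = 12/32 = 0.375000.
d = −ln(1 − 0.375000) = −ln(0.625000) = 0.4700.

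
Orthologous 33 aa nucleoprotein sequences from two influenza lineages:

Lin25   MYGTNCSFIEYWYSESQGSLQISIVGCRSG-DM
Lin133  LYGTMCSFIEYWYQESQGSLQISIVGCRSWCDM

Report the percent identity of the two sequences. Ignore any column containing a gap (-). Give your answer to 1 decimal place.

Excluding the 1 gap column leaves 32 comparable sites.
Mismatches occur at site 1 (M→L), site 5 (N→M), site 14 (S→Q), site 30 (G→W).
28 of the 32 comparable sites match, so the percent identity is 28/32 × 100 = 87.5%.

87.5%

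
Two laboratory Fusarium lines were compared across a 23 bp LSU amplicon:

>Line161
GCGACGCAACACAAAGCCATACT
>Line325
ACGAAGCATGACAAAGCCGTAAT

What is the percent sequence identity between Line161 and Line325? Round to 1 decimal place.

73.9%

Mismatches occur at site 1 (G→A), site 5 (C→A), site 9 (A→T), site 10 (C→G), site 19 (A→G), site 22 (C→A).
17 of the 23 sites match, so the percent identity is 17/23 × 100 = 73.9%.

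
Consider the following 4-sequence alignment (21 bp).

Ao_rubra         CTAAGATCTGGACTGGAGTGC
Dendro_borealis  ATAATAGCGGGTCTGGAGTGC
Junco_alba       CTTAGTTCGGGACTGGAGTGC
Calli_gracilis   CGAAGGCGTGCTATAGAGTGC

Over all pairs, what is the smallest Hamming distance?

3

Pairwise Hamming distances:
  Ao_rubra vs Dendro_borealis: 5
  Ao_rubra vs Junco_alba: 3
  Ao_rubra vs Calli_gracilis: 8
  Dendro_borealis vs Junco_alba: 6
  Dendro_borealis vs Calli_gracilis: 10
  Junco_alba vs Calli_gracilis: 10
The smallest is 3, between Ao_rubra and Junco_alba.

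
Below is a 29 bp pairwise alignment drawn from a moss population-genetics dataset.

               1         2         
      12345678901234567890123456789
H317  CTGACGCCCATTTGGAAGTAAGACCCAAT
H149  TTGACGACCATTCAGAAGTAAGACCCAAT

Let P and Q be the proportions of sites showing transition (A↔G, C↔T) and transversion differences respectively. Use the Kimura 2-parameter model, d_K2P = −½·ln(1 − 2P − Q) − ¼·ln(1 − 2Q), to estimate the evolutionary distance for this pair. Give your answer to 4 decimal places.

0.1560

The sequences differ at positions 1 (C/T, transition), 7 (C/A, transversion), 13 (T/C, transition), 14 (G/A, transition).
Of the 4 differences, 3 transitions and 1 transversion over 29 sites: P = 3/29 = 0.103448, Q = 1/29 = 0.034483.
d = −0.5·ln(0.758621) − 0.25·ln(0.931034) = −0.5·(-0.276253) − 0.25·(-0.071459) = 0.1560.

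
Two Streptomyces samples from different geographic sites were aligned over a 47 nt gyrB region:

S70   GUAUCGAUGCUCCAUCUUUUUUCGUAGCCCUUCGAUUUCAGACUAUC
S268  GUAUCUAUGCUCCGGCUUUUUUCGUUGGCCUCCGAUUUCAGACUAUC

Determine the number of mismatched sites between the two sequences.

6

Mismatches occur at site 6 (G↔U), site 14 (A↔G), site 15 (U↔G), site 26 (A↔U), site 28 (C↔G), site 32 (U↔C).
That gives 6 mismatches out of 47 aligned sites, so the Hamming distance is 6.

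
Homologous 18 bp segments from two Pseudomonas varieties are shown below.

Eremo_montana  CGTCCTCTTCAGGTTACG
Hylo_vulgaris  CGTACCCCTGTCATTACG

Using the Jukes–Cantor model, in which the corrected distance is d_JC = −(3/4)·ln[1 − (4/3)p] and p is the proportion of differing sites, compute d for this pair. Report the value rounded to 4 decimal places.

0.5482

Differing sites — 4:C/A; 6:T/C; 8:T/C; 10:C/G; 11:A/T; 12:G/C; 13:G/A.
p = 7/18 = 0.388889.
d = −0.75 · ln(1 − (4/3)·0.388889) = −0.75 · ln(0.481481) = −0.75 · (-0.730889) = 0.5482.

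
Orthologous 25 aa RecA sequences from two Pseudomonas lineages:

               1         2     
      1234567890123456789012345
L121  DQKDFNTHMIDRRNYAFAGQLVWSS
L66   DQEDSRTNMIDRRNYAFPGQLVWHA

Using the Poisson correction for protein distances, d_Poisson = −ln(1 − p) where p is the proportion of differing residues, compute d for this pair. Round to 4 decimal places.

Mismatches occur at site 3 (K↔E), site 5 (F↔S), site 6 (N↔R), site 8 (H↔N), site 18 (A↔P), site 24 (S↔H), site 25 (S↔A).
p = 7/25 = 0.280000.
d = −ln(1 − 0.280000) = −ln(0.720000) = 0.3285.

0.3285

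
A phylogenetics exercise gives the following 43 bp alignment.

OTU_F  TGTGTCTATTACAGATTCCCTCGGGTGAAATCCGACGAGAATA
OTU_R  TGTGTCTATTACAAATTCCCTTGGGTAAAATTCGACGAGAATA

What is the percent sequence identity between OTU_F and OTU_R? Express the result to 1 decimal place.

90.7%

The sequences differ at positions 14 (G/A), 22 (C/T), 27 (G/A), 32 (C/T).
39 of the 43 sites match, so the percent identity is 39/43 × 100 = 90.7%.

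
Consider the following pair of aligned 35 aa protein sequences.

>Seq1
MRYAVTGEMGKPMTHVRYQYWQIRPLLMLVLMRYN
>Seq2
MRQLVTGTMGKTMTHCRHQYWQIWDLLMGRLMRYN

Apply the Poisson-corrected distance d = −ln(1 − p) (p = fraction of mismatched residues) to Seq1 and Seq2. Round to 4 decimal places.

Differing sites — 3:Y/Q; 4:A/L; 8:E/T; 12:P/T; 16:V/C; 18:Y/H; 24:R/W; 25:P/D; 29:L/G; 30:V/R.
p = 10/35 = 0.285714.
d = −ln(1 − 0.285714) = −ln(0.714286) = 0.3365.

0.3365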